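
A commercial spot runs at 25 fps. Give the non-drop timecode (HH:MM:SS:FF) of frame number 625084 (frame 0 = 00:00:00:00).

625084 ÷ 25 = 25003 full seconds, remainder 9 frames.
25003 s = 6 h 56 min 43 s.
Timecode: 06:56:43:09.

06:56:43:09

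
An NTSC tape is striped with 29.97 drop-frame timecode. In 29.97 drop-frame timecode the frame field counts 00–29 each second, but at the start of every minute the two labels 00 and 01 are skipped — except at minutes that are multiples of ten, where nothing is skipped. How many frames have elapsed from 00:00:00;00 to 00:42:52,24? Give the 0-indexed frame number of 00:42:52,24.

77108

Complete 10-minute blocks: 4, each 17982 frames → 71928.
Remaining 2 whole minutes in the current block: 1800 + 1 × 1798 = 3598 frames.
Within the current minute: 52 × 30 + 24 − 2 = 1582 (labels ;00/;01 skipped at this minute). Total = 71928 + 3598 + 1582 = 77108.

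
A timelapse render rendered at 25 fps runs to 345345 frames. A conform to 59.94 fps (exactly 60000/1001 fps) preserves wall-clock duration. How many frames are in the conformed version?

Target frames = source frames × (target rate / source rate) = 345345 × (60000/1001)/(25) = 345345 × 2400/1001 = 828000.

828000 frames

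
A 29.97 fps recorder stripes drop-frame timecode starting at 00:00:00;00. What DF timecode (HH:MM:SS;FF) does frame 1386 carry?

00:00:46;06

Each 10-minute DF block holds 10 × 60 × 30 − 9 × 2 = 17982 frames. 1386 ÷ 17982 → 0 full blocks, remainder 1386.
Within the partial block the first minute is 1800 frames and each further minute 1798, so 0 further minute boundaries passed. Total skipped labels = 18 × 0 + 2 × 0 = 0.
Non-drop label index = 1386 + 0 = 1386; at 30 labels/s that is 00:00:46:06, i.e. DF 00:00:46;06.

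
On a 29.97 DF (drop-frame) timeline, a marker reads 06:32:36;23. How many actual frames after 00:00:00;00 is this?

705997

As if non-drop at 30 labels/s: (6 × 3600 + 32 × 60 + 36) × 30 + 23 = 706703.
Minute boundaries passed: 392; those not divisible by 10: 392 − 39 = 353; dropped labels = 2 × 353 = 706.
Actual frame index = 706703 − 706 = 705997.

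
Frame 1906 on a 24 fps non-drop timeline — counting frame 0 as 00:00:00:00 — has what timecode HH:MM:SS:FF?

1906 ÷ 24 = 79 full seconds, remainder 10 frames.
79 s = 0 h 1 min 19 s.
Timecode: 00:01:19:10.

00:01:19:10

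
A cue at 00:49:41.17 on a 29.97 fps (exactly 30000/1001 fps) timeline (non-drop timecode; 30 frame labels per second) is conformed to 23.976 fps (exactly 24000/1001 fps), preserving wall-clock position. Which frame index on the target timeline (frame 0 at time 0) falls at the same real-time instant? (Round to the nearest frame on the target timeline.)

Source frame index: (0×3600 + 49×60 + 41) × 30 + 17 = 89447.
Real time: 89447 / (30000/1001) = 89536447/30000 s.
Target frame: (89536447/30000) × (24000/1001) = 357788/5 ≈ 71557.600 → 71558.

frame 71558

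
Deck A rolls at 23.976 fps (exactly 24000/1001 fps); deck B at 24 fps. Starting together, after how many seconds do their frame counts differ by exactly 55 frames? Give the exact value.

55055/24 seconds

The gap grows by |24 − 24000/1001| = 24/1001 frames per second.
Time for a 55-frame gap: 55 ÷ (24/1001) = 55055/24 s.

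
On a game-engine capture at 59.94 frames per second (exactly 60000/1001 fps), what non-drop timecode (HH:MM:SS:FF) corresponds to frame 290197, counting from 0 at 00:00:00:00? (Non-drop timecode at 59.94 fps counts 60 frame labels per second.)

290197 ÷ 60 = 4836 full seconds, remainder 37 frames.
4836 s = 1 h 20 min 36 s.
Timecode: 01:20:36:37.

01:20:36:37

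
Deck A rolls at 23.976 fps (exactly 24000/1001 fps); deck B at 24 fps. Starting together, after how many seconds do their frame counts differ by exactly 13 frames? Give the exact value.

13013/24 seconds

The gap grows by |24 − 24000/1001| = 24/1001 frames per second.
Time for a 13-frame gap: 13 ÷ (24/1001) = 13013/24 s.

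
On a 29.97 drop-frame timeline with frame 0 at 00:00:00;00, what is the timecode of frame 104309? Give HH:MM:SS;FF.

00:58:00;15

Each 10-minute DF block holds 10 × 60 × 30 − 9 × 2 = 17982 frames. 104309 ÷ 17982 → 5 full blocks, remainder 14399.
Within the partial block the first minute is 1800 frames and each further minute 1798, so 8 further minute boundaries passed. Total skipped labels = 18 × 5 + 2 × 8 = 106.
Non-drop label index = 104309 + 106 = 104415; at 30 labels/s that is 00:58:00:15, i.e. DF 00:58:00;15.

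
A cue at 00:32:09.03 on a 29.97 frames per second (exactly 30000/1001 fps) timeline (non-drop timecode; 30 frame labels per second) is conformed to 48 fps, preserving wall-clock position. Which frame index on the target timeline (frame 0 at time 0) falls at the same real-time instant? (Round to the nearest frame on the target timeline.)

Source frame index: (0×3600 + 32×60 + 9) × 30 + 3 = 57873.
Real time: 57873 / (30000/1001) = 19310291/10000 s.
Target frame: (19310291/10000) × (48) = 57930873/625 ≈ 92689.397 → 92689.

frame 92689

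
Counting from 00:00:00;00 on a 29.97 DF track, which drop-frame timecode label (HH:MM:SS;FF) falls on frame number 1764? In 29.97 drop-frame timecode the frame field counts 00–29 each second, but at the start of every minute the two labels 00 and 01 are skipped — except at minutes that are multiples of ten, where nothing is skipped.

00:00:58;24

Each 10-minute DF block holds 10 × 60 × 30 − 9 × 2 = 17982 frames. 1764 ÷ 17982 → 0 full blocks, remainder 1764.
Within the partial block the first minute is 1800 frames and each further minute 1798, so 0 further minute boundaries passed. Total skipped labels = 18 × 0 + 2 × 0 = 0.
Non-drop label index = 1764 + 0 = 1764; at 30 labels/s that is 00:00:58:24, i.e. DF 00:00:58;24.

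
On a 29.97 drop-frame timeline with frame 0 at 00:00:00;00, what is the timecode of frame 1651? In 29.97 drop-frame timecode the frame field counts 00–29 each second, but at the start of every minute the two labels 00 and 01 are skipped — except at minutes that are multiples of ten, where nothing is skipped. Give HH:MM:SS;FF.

00:00:55;01

Ten DF minutes hold 17982 frames, so frame 1651 lies in block 0 (frames 0–17981) with 1651 frames into that block.
The block's first minute is 1800 frames and the rest 1798 each; 1651 frames reaches minute 0, so 0 × 18 + 0 × 2 = 0 labels have been skipped so far.
Adding those back, label number 1651 + 0 = 1651 at 30 labels/s is 55 s + 1 f = 0 h 0 min 55 s frame 1, i.e. 00:00:55;01.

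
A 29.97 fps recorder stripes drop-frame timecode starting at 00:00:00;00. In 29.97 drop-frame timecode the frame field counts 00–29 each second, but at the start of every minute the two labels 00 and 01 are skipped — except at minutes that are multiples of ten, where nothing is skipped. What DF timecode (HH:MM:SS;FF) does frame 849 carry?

00:00:28;09

Each 10-minute DF block holds 10 × 60 × 30 − 9 × 2 = 17982 frames. 849 ÷ 17982 → 0 full blocks, remainder 849.
Within the partial block the first minute is 1800 frames and each further minute 1798, so 0 further minute boundaries passed. Total skipped labels = 18 × 0 + 2 × 0 = 0.
Non-drop label index = 849 + 0 = 849; at 30 labels/s that is 00:00:28:09, i.e. DF 00:00:28;09.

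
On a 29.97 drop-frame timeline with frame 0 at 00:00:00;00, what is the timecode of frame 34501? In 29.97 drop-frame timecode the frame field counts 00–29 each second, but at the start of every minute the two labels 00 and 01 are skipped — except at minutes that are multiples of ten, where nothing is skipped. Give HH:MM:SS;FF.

00:19:11;07

Each 10-minute DF block holds 10 × 60 × 30 − 9 × 2 = 17982 frames. 34501 ÷ 17982 → 1 full block, remainder 16519.
Within the partial block the first minute is 1800 frames and each further minute 1798, so 9 further minute boundaries passed. Total skipped labels = 18 × 1 + 2 × 9 = 36.
Non-drop label index = 34501 + 36 = 34537; at 30 labels/s that is 00:19:11:07, i.e. DF 00:19:11;07.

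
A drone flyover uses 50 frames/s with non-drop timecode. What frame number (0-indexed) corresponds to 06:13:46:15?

Total seconds to the label: (6 × 3600 + 13 × 60 + 46) = 22426.
Frame index = 22426 × 50 + 15 = 1121315.

frame 1121315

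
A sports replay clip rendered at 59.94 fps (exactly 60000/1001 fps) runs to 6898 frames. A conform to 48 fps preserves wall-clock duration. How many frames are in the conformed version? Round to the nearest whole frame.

5524 frames

Frames at target rate = 6898 × (48) / (60000/1001) = 3452449/625 ≈ 5523.918.
Nearest whole frame: 5524.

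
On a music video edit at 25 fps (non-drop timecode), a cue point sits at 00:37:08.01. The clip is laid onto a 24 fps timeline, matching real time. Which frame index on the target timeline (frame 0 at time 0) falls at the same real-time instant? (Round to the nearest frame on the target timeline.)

Source frame index: (0×3600 + 37×60 + 8) × 25 + 1 = 55701.
Real time: 55701 / (25) = 55701/25 s.
Target frame: (55701/25) × (24) = 1336824/25 ≈ 53472.960 → 53473.

frame 53473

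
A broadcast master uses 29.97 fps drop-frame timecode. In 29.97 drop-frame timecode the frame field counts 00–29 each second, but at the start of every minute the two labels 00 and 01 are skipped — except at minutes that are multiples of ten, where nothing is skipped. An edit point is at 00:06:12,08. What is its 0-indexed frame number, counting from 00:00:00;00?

As if non-drop at 30 labels/s: (0 × 3600 + 6 × 60 + 12) × 30 + 8 = 11168.
Minute boundaries passed: 6; those not divisible by 10: 6 − 0 = 6; dropped labels = 2 × 6 = 12.
Actual frame index = 11168 − 12 = 11156.

11156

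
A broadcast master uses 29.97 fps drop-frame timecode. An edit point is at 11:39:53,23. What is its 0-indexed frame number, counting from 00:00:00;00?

As if non-drop at 30 labels/s: (11 × 3600 + 39 × 60 + 53) × 30 + 23 = 1259813.
Minute boundaries passed: 699; those not divisible by 10: 699 − 69 = 630; dropped labels = 2 × 630 = 1260.
Actual frame index = 1259813 − 1260 = 1258553.

1258553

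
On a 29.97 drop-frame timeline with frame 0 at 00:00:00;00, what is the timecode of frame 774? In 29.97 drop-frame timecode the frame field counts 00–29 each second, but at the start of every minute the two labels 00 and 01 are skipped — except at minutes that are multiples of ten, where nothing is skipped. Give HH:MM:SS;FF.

00:00:25;24

Each 10-minute DF block holds 10 × 60 × 30 − 9 × 2 = 17982 frames. 774 ÷ 17982 → 0 full blocks, remainder 774.
Within the partial block the first minute is 1800 frames and each further minute 1798, so 0 further minute boundaries passed. Total skipped labels = 18 × 0 + 2 × 0 = 0.
Non-drop label index = 774 + 0 = 774; at 30 labels/s that is 00:00:25:24, i.e. DF 00:00:25;24.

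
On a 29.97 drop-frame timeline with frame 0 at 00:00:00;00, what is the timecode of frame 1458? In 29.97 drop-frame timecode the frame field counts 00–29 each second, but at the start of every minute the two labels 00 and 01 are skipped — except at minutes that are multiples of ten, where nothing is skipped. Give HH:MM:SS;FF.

00:00:48;18

Each 10-minute DF block holds 10 × 60 × 30 − 9 × 2 = 17982 frames. 1458 ÷ 17982 → 0 full blocks, remainder 1458.
Within the partial block the first minute is 1800 frames and each further minute 1798, so 0 further minute boundaries passed. Total skipped labels = 18 × 0 + 2 × 0 = 0.
Non-drop label index = 1458 + 0 = 1458; at 30 labels/s that is 00:00:48:18, i.e. DF 00:00:48;18.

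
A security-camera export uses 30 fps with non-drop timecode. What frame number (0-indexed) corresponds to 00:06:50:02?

Total seconds to the label: (0 × 3600 + 6 × 60 + 50) = 410.
Frame index = 410 × 30 + 2 = 12302.

frame 12302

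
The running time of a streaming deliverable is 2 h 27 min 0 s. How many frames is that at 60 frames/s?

2 h 27 min 0 s = 8820 s.
Frames = 8820 × 60 = 529200.

529200 frames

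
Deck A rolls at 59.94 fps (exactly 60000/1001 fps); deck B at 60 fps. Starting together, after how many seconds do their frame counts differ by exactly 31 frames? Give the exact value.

31031/60 seconds

The gap grows by |60 − 60000/1001| = 60/1001 frames per second.
Time for a 31-frame gap: 31 ÷ (60/1001) = 31031/60 s.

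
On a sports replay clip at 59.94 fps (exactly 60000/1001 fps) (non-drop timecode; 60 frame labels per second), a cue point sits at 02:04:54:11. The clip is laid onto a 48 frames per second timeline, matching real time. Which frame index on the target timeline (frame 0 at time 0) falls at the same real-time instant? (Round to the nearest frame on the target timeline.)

frame 360081

Source frame index: (2×3600 + 4×60 + 54) × 60 + 11 = 449651.
Real time: 449651 / (60000/1001) = 450100651/60000 s.
Target frame: (450100651/60000) × (48) = 450100651/1250 ≈ 360080.521 → 360081.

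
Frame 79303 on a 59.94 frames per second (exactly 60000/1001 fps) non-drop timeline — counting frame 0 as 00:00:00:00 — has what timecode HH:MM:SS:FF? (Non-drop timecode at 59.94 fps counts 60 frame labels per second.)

00:22:01:43

79303 ÷ 60 = 1321 full seconds, remainder 43 frames.
1321 s = 0 h 22 min 1 s.
Timecode: 00:22:01:43.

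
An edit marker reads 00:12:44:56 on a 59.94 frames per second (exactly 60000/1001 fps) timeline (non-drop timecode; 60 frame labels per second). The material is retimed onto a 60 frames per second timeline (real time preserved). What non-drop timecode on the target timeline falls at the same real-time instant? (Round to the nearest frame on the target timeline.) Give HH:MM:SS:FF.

Source frame index: (0×3600 + 12×60 + 44) × 60 + 56 = 45896.
Real time: 45896 / (60000/1001) = 5742737/7500 s.
Target frame: (5742737/7500) × (60) = 5742737/125 ≈ 45941.896 → 45942.
At 60 labels/s: frame 45942 → 00:12:45:42.

00:12:45:42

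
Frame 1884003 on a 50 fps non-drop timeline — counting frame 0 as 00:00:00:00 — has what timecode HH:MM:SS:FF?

1884003 ÷ 50 = 37680 full seconds, remainder 3 frames.
37680 s = 10 h 28 min 0 s.
Timecode: 10:28:00:03.

10:28:00:03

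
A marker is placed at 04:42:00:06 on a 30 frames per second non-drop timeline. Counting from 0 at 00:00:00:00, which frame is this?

frame 507606

Total seconds to the label: (4 × 3600 + 42 × 60 + 0) = 16920.
Frame index = 16920 × 30 + 6 = 507606.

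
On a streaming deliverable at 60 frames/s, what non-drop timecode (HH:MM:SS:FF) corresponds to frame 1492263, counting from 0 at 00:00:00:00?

1492263 ÷ 60 = 24871 full seconds, remainder 3 frames.
24871 s = 6 h 54 min 31 s.
Timecode: 06:54:31:03.

06:54:31:03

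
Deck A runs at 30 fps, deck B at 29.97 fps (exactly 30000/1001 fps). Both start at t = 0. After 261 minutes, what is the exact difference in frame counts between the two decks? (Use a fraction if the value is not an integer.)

261 min = 15660 s.
A emits 30 × 15660 = 469800 frames; B emits 30000/1001 × 15660 = 469800000/1001.
Difference = 469800/1001 frames (≈ 469.3307); B is behind A.

469800/1001 frames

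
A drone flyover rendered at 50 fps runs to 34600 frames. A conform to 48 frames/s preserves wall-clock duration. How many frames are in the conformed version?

Target frames = source frames × (target rate / source rate) = 34600 × (48)/(50) = 34600 × 24/25 = 33216.

33216 frames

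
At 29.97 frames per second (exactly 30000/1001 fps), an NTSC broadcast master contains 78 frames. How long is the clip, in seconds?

2.6026 seconds

Running time = 78 / (30000/1001) = 2.6026 s.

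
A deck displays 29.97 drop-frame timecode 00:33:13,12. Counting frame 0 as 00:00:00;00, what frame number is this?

59742

As if non-drop at 30 labels/s: (0 × 3600 + 33 × 60 + 13) × 30 + 12 = 59802.
Minute boundaries passed: 33; those not divisible by 10: 33 − 3 = 30; dropped labels = 2 × 30 = 60.
Actual frame index = 59802 − 60 = 59742.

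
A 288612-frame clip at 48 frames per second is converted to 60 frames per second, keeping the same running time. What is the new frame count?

Target frames = source frames × (target rate / source rate) = 288612 × (60)/(48) = 288612 × 5/4 = 360765.

360765 frames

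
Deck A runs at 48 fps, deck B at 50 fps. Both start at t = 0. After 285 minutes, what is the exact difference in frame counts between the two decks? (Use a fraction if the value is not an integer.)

34200 frames

285 min = 17100 s.
A emits 48 × 17100 = 820800 frames; B emits 50 × 17100 = 855000.
Difference = 34200 frames; B is ahead of A.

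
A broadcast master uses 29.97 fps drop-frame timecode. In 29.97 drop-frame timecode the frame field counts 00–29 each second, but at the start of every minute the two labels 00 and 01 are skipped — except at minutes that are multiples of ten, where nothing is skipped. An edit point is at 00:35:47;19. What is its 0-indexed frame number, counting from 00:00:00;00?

As if non-drop at 30 labels/s: (0 × 3600 + 35 × 60 + 47) × 30 + 19 = 64429.
Minute boundaries passed: 35; those not divisible by 10: 35 − 3 = 32; dropped labels = 2 × 32 = 64.
Actual frame index = 64429 − 64 = 64365.

64365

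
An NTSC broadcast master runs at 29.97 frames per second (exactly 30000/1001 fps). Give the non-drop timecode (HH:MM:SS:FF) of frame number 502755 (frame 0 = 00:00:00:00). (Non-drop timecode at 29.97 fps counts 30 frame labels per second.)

04:39:18:15

502755 ÷ 30 = 16758 full seconds, remainder 15 frames.
16758 s = 4 h 39 min 18 s.
Timecode: 04:39:18:15.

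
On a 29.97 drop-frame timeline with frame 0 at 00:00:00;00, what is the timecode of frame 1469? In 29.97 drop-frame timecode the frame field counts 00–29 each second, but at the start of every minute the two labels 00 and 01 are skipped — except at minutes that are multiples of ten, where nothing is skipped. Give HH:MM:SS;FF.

00:00:48;29

Each 10-minute DF block holds 10 × 60 × 30 − 9 × 2 = 17982 frames. 1469 ÷ 17982 → 0 full blocks, remainder 1469.
Within the partial block the first minute is 1800 frames and each further minute 1798, so 0 further minute boundaries passed. Total skipped labels = 18 × 0 + 2 × 0 = 0.
Non-drop label index = 1469 + 0 = 1469; at 30 labels/s that is 00:00:48:29, i.e. DF 00:00:48;29.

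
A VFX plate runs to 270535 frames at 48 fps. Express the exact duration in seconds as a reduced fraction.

Running time = 270535 ÷ (48) = 270535 × 1/48 = 270535/48 s.

270535/48 seconds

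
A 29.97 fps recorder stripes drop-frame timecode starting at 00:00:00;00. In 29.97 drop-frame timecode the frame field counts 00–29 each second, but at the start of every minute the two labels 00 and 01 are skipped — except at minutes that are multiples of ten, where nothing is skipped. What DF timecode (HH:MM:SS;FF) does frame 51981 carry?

00:28:54;13

Ten DF minutes hold 17982 frames, so frame 51981 lies in block 2 (frames 35964–53945) with 16017 frames into that block.
The block's first minute is 1800 frames and the rest 1798 each; 16017 frames reaches minute 8, so 2 × 18 + 8 × 2 = 52 labels have been skipped so far.
Adding those back, label number 51981 + 52 = 52033 at 30 labels/s is 1734 s + 13 f = 0 h 28 min 54 s frame 13, i.e. 00:28:54;13.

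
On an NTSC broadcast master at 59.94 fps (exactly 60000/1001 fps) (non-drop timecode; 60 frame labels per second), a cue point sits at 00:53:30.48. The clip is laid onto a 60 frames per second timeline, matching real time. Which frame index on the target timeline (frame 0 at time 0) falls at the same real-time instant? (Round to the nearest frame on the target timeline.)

frame 192841

Source frame index: (0×3600 + 53×60 + 30) × 60 + 48 = 192648.
Real time: 192648 / (60000/1001) = 8035027/2500 s.
Target frame: (8035027/2500) × (60) = 24105081/125 ≈ 192840.648 → 192841.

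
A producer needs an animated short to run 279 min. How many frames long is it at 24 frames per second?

401760 frames

279 min = 16740 s.
Frames = 16740 × 24 = 401760.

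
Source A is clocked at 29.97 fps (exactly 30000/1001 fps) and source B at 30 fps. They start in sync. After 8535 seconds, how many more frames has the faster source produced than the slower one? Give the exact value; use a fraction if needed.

A emits 30000/1001 × 8535 = 256050000/1001 frames; B emits 30 × 8535 = 256050.
Difference = 256050/1001 frames (≈ 255.7942); B is ahead of A.

256050/1001 frames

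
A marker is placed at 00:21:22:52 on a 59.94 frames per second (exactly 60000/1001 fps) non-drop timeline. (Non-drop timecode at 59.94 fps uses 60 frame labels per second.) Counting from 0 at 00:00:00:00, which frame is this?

frame 76972

Total seconds to the label: (0 × 3600 + 21 × 60 + 22) = 1282.
Frame index = 1282 × 60 + 52 = 76972.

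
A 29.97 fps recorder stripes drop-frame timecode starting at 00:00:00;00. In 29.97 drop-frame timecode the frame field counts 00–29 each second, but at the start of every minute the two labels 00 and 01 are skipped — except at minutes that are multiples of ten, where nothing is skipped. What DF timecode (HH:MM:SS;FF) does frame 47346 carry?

Ten DF minutes hold 17982 frames, so frame 47346 lies in block 2 (frames 35964–53945) with 11382 frames into that block.
The block's first minute is 1800 frames and the rest 1798 each; 11382 frames reaches minute 6, so 2 × 18 + 6 × 2 = 48 labels have been skipped so far.
Adding those back, label number 47346 + 48 = 47394 at 30 labels/s is 1579 s + 24 f = 0 h 26 min 19 s frame 24, i.e. 00:26:19;24.

00:26:19;24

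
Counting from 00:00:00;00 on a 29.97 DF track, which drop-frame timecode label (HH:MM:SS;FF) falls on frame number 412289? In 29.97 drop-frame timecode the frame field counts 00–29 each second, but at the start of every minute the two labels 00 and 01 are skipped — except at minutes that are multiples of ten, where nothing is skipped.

Ten DF minutes hold 17982 frames, so frame 412289 lies in block 22 (frames 395604–413585) with 16685 frames into that block.
The block's first minute is 1800 frames and the rest 1798 each; 16685 frames reaches minute 9, so 22 × 18 + 9 × 2 = 414 labels have been skipped so far.
Adding those back, label number 412289 + 414 = 412703 at 30 labels/s is 13756 s + 23 f = 3 h 49 min 16 s frame 23, i.e. 03:49:16;23.

03:49:16;23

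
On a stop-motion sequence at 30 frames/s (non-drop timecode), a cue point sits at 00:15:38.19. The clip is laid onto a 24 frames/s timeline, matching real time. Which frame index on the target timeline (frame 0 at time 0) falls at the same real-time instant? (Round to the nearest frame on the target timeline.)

Source frame index: (0×3600 + 15×60 + 38) × 30 + 19 = 28159.
Real time: 28159 / (30) = 28159/30 s.
Target frame: (28159/30) × (24) = 112636/5 ≈ 22527.200 → 22527.

frame 22527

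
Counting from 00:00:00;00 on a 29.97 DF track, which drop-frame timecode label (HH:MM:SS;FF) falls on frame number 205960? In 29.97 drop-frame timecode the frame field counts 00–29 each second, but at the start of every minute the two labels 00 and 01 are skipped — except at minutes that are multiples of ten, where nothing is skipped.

01:54:32;06

Ten DF minutes hold 17982 frames, so frame 205960 lies in block 11 (frames 197802–215783) with 8158 frames into that block.
The block's first minute is 1800 frames and the rest 1798 each; 8158 frames reaches minute 4, so 11 × 18 + 4 × 2 = 206 labels have been skipped so far.
Adding those back, label number 205960 + 206 = 206166 at 30 labels/s is 6872 s + 6 f = 1 h 54 min 32 s frame 6, i.e. 01:54:32;06.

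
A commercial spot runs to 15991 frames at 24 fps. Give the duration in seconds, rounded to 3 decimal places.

Running time = 15991 × 1/24 = 15991/24 s ≈ 666.292 s.

666.292 seconds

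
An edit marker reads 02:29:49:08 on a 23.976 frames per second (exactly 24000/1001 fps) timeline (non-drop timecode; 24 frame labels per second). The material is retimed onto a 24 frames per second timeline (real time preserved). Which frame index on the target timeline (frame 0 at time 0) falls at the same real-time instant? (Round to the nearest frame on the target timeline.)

frame 215960

Source frame index: (2×3600 + 29×60 + 49) × 24 + 8 = 215744.
Real time: 215744 / (24000/1001) = 3374371/375 s.
Target frame: (3374371/375) × (24) = 26994968/125 ≈ 215959.744 → 215960.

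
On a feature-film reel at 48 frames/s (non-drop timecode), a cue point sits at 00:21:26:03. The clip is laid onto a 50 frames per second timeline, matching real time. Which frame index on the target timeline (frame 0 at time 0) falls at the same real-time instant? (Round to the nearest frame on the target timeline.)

frame 64303

Source frame index: (0×3600 + 21×60 + 26) × 48 + 3 = 61731.
Real time: 61731 / (48) = 20577/16 s.
Target frame: (20577/16) × (50) = 514425/8 ≈ 64303.125 → 64303.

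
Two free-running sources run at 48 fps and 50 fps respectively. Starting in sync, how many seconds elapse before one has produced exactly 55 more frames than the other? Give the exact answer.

The gap grows by |50 − 48| = 2 frames per second.
Time for a 55-frame gap: 55 ÷ (2) = 27.5 s.

27.5 seconds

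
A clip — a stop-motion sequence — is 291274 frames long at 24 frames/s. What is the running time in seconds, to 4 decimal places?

Running time = 291274 × 1/24 = 145637/12 s ≈ 12136.4167 s.

12136.4167 seconds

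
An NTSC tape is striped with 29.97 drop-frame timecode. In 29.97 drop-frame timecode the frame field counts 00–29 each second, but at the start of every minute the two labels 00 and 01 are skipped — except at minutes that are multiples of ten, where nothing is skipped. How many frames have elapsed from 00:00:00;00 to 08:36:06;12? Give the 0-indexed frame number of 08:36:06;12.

928062

As if non-drop at 30 labels/s: (8 × 3600 + 36 × 60 + 6) × 30 + 12 = 928992.
Minute boundaries passed: 516; those not divisible by 10: 516 − 51 = 465; dropped labels = 2 × 465 = 930.
Actual frame index = 928992 − 930 = 928062.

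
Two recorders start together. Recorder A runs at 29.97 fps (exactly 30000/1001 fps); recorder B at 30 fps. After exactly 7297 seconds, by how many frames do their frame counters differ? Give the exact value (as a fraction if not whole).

218910/1001 frames

A emits 30000/1001 × 7297 = 218910000/1001 frames; B emits 30 × 7297 = 218910.
Difference = 218910/1001 frames (≈ 218.6913); B is ahead of A.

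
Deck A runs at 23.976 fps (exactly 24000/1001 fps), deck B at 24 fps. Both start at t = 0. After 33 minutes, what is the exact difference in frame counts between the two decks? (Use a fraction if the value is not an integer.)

4320/91 frames

33 min = 1980 s.
A emits 24000/1001 × 1980 = 4320000/91 frames; B emits 24 × 1980 = 47520.
Difference = 4320/91 frames (≈ 47.4725); B is ahead of A.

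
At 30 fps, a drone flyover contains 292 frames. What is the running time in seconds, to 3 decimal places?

Running time = 292 × 1/30 = 146/15 s ≈ 9.733 s.

9.733 seconds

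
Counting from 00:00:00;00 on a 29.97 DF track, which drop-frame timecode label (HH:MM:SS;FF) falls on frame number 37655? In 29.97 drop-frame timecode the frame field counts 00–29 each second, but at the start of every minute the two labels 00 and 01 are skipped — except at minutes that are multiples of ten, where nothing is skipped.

00:20:56;11

Each 10-minute DF block holds 10 × 60 × 30 − 9 × 2 = 17982 frames. 37655 ÷ 17982 → 2 full blocks, remainder 1691.
Within the partial block the first minute is 1800 frames and each further minute 1798, so 0 further minute boundaries passed. Total skipped labels = 18 × 2 + 2 × 0 = 36.
Non-drop label index = 37655 + 36 = 37691; at 30 labels/s that is 00:20:56:11, i.e. DF 00:20:56;11.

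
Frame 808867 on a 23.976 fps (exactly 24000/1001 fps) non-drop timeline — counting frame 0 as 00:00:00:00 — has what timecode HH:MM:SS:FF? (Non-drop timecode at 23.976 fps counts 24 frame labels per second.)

09:21:42:19

808867 ÷ 24 = 33702 full seconds, remainder 19 frames.
33702 s = 9 h 21 min 42 s.
Timecode: 09:21:42:19.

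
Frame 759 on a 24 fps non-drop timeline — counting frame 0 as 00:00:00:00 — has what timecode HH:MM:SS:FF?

00:00:31:15

759 ÷ 24 = 31 full seconds, remainder 15 frames.
31 s = 0 h 0 min 31 s.
Timecode: 00:00:31:15.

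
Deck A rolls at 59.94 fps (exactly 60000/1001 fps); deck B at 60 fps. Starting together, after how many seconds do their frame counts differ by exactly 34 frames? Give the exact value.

The gap grows by |60 − 60000/1001| = 60/1001 frames per second.
Time for a 34-frame gap: 34 ÷ (60/1001) = 17017/30 s.

17017/30 seconds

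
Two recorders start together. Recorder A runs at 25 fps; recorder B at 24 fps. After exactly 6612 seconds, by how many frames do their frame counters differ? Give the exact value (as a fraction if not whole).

A emits 25 × 6612 = 165300 frames; B emits 24 × 6612 = 158688.
Difference = 6612 frames; B is behind A.

6612 frames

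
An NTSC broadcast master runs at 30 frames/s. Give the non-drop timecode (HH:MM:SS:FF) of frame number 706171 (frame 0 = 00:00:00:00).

06:32:19:01

706171 ÷ 30 = 23539 full seconds, remainder 1 frame.
23539 s = 6 h 32 min 19 s.
Timecode: 06:32:19:01.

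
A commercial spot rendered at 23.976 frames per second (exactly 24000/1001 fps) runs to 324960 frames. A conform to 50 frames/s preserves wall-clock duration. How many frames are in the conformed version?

Target frames = source frames × (target rate / source rate) = 324960 × (50)/(24000/1001) = 324960 × 1001/480 = 677677.

677677 frames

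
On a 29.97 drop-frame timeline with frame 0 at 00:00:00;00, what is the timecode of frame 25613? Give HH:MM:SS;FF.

Ten DF minutes hold 17982 frames, so frame 25613 lies in block 1 (frames 17982–35963) with 7631 frames into that block.
The block's first minute is 1800 frames and the rest 1798 each; 7631 frames reaches minute 4, so 1 × 18 + 4 × 2 = 26 labels have been skipped so far.
Adding those back, label number 25613 + 26 = 25639 at 30 labels/s is 854 s + 19 f = 0 h 14 min 14 s frame 19, i.e. 00:14:14;19.

00:14:14;19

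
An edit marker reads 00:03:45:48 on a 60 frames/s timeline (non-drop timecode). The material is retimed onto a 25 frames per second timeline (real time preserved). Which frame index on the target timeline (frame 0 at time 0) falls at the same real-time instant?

Source frame index: (0×3600 + 3×60 + 45) × 60 + 48 = 13548.
Real time: 13548 / (60) = 1129/5 s.
Target frame: (1129/5) × (25) = 5645.

frame 5645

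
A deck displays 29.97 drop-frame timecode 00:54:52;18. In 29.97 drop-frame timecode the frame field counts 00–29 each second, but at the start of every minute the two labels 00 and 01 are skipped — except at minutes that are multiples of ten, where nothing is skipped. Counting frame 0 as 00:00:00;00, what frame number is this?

98680

Complete 10-minute blocks: 5, each 17982 frames → 89910.
Remaining 4 whole minutes in the current block: 1800 + 3 × 1798 = 7194 frames.
Within the current minute: 52 × 30 + 18 − 2 = 1576 (labels ;00/;01 skipped at this minute). Total = 89910 + 7194 + 1576 = 98680.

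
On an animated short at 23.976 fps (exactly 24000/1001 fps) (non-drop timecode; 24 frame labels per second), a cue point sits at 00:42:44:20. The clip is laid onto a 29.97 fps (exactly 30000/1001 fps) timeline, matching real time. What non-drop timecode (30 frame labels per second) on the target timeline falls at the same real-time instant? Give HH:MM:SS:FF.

00:42:44:25

Source frame index: (0×3600 + 42×60 + 44) × 24 + 20 = 61556.
Real time: 61556 / (24000/1001) = 15404389/6000 s.
Target frame: (15404389/6000) × (30000/1001) = 76945.
At 30 labels/s: frame 76945 → 00:42:44:25.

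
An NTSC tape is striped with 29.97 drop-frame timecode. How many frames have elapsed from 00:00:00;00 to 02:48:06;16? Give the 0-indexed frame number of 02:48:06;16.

302292

Complete 10-minute blocks: 16, each 17982 frames → 287712.
Remaining 8 whole minutes in the current block: 1800 + 7 × 1798 = 14386 frames.
Within the current minute: 6 × 30 + 16 − 2 = 194 (labels ;00/;01 skipped at this minute). Total = 287712 + 14386 + 194 = 302292.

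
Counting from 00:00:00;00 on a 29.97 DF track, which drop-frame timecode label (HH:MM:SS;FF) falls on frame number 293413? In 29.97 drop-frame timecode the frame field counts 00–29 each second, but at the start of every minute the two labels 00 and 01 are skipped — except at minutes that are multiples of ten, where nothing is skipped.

Ten DF minutes hold 17982 frames, so frame 293413 lies in block 16 (frames 287712–305693) with 5701 frames into that block.
The block's first minute is 1800 frames and the rest 1798 each; 5701 frames reaches minute 3, so 16 × 18 + 3 × 2 = 294 labels have been skipped so far.
Adding those back, label number 293413 + 294 = 293707 at 30 labels/s is 9790 s + 7 f = 2 h 43 min 10 s frame 7, i.e. 02:43:10;07.

02:43:10;07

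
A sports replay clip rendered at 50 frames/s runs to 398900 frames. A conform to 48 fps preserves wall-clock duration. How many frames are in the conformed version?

Target frames = source frames × (target rate / source rate) = 398900 × (48)/(50) = 398900 × 24/25 = 382944.

382944 frames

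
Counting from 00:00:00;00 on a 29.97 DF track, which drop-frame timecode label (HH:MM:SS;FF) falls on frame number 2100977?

19:28:22;21

Each 10-minute DF block holds 10 × 60 × 30 − 9 × 2 = 17982 frames. 2100977 ÷ 17982 → 116 full blocks, remainder 15065.
Within the partial block the first minute is 1800 frames and each further minute 1798, so 8 further minute boundaries passed. Total skipped labels = 18 × 116 + 2 × 8 = 2104.
Non-drop label index = 2100977 + 2104 = 2103081; at 30 labels/s that is 19:28:22:21, i.e. DF 19:28:22;21.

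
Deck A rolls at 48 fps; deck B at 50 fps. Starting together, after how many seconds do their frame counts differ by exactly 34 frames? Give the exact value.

The gap grows by |50 − 48| = 2 frames per second.
Time for a 34-frame gap: 34 ÷ (2) = 17 s.

17 seconds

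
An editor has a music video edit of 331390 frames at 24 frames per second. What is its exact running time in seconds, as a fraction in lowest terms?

Running time = 331390 ÷ (24) = 331390 × 1/24 = 165695/12 s.

165695/12 seconds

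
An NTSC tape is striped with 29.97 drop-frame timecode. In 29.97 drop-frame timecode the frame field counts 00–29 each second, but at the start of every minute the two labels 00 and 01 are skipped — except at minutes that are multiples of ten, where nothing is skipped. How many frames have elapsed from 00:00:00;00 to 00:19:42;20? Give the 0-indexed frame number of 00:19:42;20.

35444

Complete 10-minute blocks: 1, each 17982 frames → 17982.
Remaining 9 whole minutes in the current block: 1800 + 8 × 1798 = 16184 frames.
Within the current minute: 42 × 30 + 20 − 2 = 1278 (labels ;00/;01 skipped at this minute). Total = 17982 + 16184 + 1278 = 35444.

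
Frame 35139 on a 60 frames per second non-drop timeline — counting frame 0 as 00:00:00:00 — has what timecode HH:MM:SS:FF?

00:09:45:39

35139 ÷ 60 = 585 full seconds, remainder 39 frames.
585 s = 0 h 9 min 45 s.
Timecode: 00:09:45:39.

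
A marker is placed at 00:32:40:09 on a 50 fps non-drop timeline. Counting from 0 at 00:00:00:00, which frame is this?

frame 98009

Total seconds to the label: (0 × 3600 + 32 × 60 + 40) = 1960.
Frame index = 1960 × 50 + 9 = 98009.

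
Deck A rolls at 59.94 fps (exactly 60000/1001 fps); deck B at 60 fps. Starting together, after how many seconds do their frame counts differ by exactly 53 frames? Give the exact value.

53053/60 seconds

The gap grows by |60 − 60000/1001| = 60/1001 frames per second.
Time for a 53-frame gap: 53 ÷ (60/1001) = 53053/60 s.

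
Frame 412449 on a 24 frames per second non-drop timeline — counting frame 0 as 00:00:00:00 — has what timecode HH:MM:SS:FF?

412449 ÷ 24 = 17185 full seconds, remainder 9 frames.
17185 s = 4 h 46 min 25 s.
Timecode: 04:46:25:09.

04:46:25:09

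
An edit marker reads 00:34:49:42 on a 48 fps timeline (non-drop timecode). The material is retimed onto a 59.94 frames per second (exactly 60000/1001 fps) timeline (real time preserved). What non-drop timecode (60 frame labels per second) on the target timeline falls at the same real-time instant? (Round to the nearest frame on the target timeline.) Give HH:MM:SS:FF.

00:34:47:47

Source frame index: (0×3600 + 34×60 + 49) × 48 + 42 = 100314.
Real time: 100314 / (48) = 16719/8 s.
Target frame: (16719/8) × (60000/1001) = 125392500/1001 ≈ 125267.233 → 125267.
At 60 labels/s: frame 125267 → 00:34:47:47.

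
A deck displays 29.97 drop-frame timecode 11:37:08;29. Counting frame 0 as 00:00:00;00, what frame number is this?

1253613

Complete 10-minute blocks: 69, each 17982 frames → 1240758.
Remaining 7 whole minutes in the current block: 1800 + 6 × 1798 = 12588 frames.
Within the current minute: 8 × 30 + 29 − 2 = 267 (labels ;00/;01 skipped at this minute). Total = 1240758 + 12588 + 267 = 1253613.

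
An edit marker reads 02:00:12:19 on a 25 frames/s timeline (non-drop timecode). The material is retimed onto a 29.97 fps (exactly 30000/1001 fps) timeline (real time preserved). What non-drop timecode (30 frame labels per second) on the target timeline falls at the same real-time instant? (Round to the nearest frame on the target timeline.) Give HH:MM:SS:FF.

02:00:05:17

Source frame index: (2×3600 + 0×60 + 12) × 25 + 19 = 180319.
Real time: 180319 / (25) = 180319/25 s.
Target frame: (180319/25) × (30000/1001) = 216382800/1001 ≈ 216166.633 → 216167.
At 30 labels/s: frame 216167 → 02:00:05:17.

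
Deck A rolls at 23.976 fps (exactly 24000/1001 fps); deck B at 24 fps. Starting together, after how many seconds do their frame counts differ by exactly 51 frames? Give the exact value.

The gap grows by |24 − 24000/1001| = 24/1001 frames per second.
Time for a 51-frame gap: 51 ÷ (24/1001) = 2127.125 s.

2127.125 seconds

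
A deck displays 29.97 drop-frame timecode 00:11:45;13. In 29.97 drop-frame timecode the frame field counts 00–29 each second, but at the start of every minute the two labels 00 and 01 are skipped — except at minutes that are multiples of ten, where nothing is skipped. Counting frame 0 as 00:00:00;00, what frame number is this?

Complete 10-minute blocks: 1, each 17982 frames → 17982.
Remaining 1 whole minute in the current block: 1800 + 0 × 1798 = 1800 frames.
Within the current minute: 45 × 30 + 13 − 2 = 1361 (labels ;00/;01 skipped at this minute). Total = 17982 + 1800 + 1361 = 21143.

21143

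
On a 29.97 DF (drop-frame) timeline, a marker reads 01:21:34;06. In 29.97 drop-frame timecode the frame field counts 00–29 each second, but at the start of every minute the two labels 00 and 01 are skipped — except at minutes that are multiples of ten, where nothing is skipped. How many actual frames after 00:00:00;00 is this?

As if non-drop at 30 labels/s: (1 × 3600 + 21 × 60 + 34) × 30 + 6 = 146826.
Minute boundaries passed: 81; those not divisible by 10: 81 − 8 = 73; dropped labels = 2 × 73 = 146.
Actual frame index = 146826 − 146 = 146680.

146680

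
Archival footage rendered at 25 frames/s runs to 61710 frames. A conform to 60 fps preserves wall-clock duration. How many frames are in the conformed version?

148104 frames

Target frames = source frames × (target rate / source rate) = 61710 × (60)/(25) = 61710 × 12/5 = 148104.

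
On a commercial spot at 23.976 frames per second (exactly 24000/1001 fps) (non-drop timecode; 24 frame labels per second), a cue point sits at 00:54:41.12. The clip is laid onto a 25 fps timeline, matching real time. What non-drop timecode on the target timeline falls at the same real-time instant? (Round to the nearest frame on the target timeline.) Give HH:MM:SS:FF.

Source frame index: (0×3600 + 54×60 + 41) × 24 + 12 = 78756.
Real time: 78756 / (24000/1001) = 6569563/2000 s.
Target frame: (6569563/2000) × (25) = 6569563/80 ≈ 82119.538 → 82120.
At 25 labels/s: frame 82120 → 00:54:44:20.

00:54:44:20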